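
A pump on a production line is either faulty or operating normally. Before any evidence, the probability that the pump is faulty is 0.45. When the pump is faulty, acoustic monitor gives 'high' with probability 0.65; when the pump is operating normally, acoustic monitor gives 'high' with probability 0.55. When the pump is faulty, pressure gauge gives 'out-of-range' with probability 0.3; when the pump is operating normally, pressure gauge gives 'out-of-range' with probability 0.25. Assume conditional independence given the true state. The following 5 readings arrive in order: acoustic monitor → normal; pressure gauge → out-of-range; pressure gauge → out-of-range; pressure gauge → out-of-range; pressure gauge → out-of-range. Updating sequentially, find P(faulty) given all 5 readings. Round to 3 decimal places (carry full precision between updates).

0.569

After acoustic monitor='normal': P(faulty) = 0.35·0.4500 / (0.35·0.4500 + 0.45·0.5500) ≈ 0.3889
After pressure gauge='out-of-range': P(faulty) = 0.3·0.3889 / (0.3·0.3889 + 0.25·0.6111) ≈ 0.4330
After pressure gauge='out-of-range': P(faulty) = 0.3·0.4330 / (0.3·0.4330 + 0.25·0.5670) ≈ 0.4782
After pressure gauge='out-of-range': P(faulty) = 0.3·0.4782 / (0.3·0.4782 + 0.25·0.5218) ≈ 0.5237
After pressure gauge='out-of-range': P(faulty) = 0.3·0.5237 / (0.3·0.5237 + 0.25·0.4763) ≈ 0.5689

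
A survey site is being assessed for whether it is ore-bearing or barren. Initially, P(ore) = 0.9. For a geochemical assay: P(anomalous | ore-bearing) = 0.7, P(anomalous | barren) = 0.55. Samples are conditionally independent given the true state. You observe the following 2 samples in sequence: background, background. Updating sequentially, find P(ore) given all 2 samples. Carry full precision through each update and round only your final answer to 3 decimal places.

0.800

Each posterior becomes the prior for the next update.
After 'background': P(ore) = 0.3·0.9000 / (0.3·0.9000 + 0.45·0.1000) ≈ 0.8571
After 'background': P(ore) = 0.3·0.8571 / (0.3·0.8571 + 0.45·0.1429) ≈ 0.8000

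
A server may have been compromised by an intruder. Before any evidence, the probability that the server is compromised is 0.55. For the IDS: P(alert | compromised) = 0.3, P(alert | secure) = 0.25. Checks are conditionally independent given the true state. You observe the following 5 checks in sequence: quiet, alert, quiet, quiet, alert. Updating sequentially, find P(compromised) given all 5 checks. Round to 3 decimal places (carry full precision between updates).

Each posterior becomes the prior for the next update.
After 'quiet': P(compromised) = 0.7·0.5500 / (0.7·0.5500 + 0.75·0.4500) ≈ 0.5329
After 'alert': P(compromised) = 0.3·0.5329 / (0.3·0.5329 + 0.25·0.4671) ≈ 0.5779
After 'quiet': P(compromised) = 0.7·0.5779 / (0.7·0.5779 + 0.75·0.4221) ≈ 0.5609
After 'quiet': P(compromised) = 0.7·0.5609 / (0.7·0.5609 + 0.75·0.4391) ≈ 0.5439
After 'alert': P(compromised) = 0.3·0.5439 / (0.3·0.5439 + 0.25·0.4561) ≈ 0.5886

0.589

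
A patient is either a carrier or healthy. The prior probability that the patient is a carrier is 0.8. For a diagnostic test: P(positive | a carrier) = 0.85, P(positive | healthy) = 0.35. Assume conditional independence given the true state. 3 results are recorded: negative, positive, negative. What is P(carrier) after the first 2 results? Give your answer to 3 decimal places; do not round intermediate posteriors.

After 'negative': P(carrier) = 0.15·0.8000 / (0.15·0.8000 + 0.65·0.2000) ≈ 0.4800
After 'positive': P(carrier) = 0.85·0.4800 / (0.85·0.4800 + 0.35·0.5200) ≈ 0.6915

0.692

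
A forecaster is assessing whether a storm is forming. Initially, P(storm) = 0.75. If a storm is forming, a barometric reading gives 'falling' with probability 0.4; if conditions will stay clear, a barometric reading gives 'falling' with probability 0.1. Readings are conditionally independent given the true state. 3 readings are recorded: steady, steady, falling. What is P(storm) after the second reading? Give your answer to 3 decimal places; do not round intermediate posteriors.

Apply Bayes' rule sequentially, carrying P(storm) forward.
After 'steady': P(storm) = 0.6·0.7500 / (0.6·0.7500 + 0.9·0.2500) ≈ 0.6667
After 'steady': P(storm) = 0.6·0.6667 / (0.6·0.6667 + 0.9·0.3333) ≈ 0.5714

0.571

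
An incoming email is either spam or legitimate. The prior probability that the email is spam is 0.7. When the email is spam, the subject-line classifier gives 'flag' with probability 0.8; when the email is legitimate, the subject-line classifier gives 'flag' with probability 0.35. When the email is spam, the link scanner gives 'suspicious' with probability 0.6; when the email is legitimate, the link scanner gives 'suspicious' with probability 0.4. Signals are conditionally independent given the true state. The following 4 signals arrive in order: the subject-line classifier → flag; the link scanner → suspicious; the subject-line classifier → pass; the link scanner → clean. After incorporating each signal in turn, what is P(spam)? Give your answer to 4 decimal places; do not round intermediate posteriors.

After the subject-line classifier='flag': P(spam) = 0.8·0.7000 / (0.8·0.7000 + 0.35·0.3000) ≈ 0.8421
After the link scanner='suspicious': P(spam) = 0.6·0.8421 / (0.6·0.8421 + 0.4·0.1579) ≈ 0.8889
After the subject-line classifier='pass': P(spam) = 0.2·0.8889 / (0.2·0.8889 + 0.65·0.1111) ≈ 0.7111
After the link scanner='clean': P(spam) = 0.4·0.7111 / (0.4·0.7111 + 0.6·0.2889) ≈ 0.6214

0.6214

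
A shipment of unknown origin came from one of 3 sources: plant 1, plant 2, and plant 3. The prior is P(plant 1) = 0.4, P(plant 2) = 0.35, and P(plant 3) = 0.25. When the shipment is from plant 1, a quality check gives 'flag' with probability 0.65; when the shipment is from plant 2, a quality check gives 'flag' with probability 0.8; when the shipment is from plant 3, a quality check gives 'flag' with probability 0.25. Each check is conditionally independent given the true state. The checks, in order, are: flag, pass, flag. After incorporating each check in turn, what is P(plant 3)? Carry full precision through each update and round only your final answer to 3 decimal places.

After 'flag': normaliser = 0.65·0.4000 + 0.8·0.3500 + 0.25·0.2500; P(plant 1) ≈ 0.4315, P(plant 2) ≈ 0.4647, P(plant 3) ≈ 0.1037
After 'pass': normaliser = 0.35·0.4315 + 0.2·0.4647 + 0.75·0.1037; P(plant 1) ≈ 0.4694, P(plant 2) ≈ 0.2888, P(plant 3) ≈ 0.2418
After 'flag': normaliser = 0.65·0.4694 + 0.8·0.2888 + 0.25·0.2418; P(plant 1) ≈ 0.5114, P(plant 2) ≈ 0.3873, P(plant 3) ≈ 0.1013

0.101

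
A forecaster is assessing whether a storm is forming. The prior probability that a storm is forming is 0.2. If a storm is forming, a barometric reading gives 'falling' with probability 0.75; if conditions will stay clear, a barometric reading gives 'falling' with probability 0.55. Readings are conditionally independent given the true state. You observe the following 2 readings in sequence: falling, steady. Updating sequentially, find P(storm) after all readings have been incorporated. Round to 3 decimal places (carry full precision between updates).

0.159

Apply Bayes' rule sequentially, carrying P(storm) forward.
After 'falling': P(storm) = 0.75·0.2000 / (0.75·0.2000 + 0.55·0.8000) ≈ 0.2542
After 'steady': P(storm) = 0.25·0.2542 / (0.25·0.2542 + 0.45·0.7458) ≈ 0.1592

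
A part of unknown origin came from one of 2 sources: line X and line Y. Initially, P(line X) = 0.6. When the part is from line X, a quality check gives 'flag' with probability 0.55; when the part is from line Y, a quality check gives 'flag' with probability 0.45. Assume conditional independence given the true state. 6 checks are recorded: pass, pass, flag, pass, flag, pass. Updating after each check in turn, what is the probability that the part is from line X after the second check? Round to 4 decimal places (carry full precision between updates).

0.5010

After 'pass': P(line X) = 0.45·0.6000 / (0.45·0.6000 + 0.55·0.4000) ≈ 0.5510
After 'pass': P(line X) = 0.45·0.5510 / (0.45·0.5510 + 0.55·0.4490) ≈ 0.5010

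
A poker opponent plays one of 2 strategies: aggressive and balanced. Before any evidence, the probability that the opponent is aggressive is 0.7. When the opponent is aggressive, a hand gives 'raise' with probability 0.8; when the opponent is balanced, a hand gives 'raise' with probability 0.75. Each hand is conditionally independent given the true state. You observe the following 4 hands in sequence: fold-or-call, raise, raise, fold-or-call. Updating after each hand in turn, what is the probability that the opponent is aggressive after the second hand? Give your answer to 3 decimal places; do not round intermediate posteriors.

0.666

Each posterior becomes the prior for the next update.
After 'fold-or-call': P(aggressive) = 0.2·0.7000 / (0.2·0.7000 + 0.25·0.3000) ≈ 0.6512
After 'raise': P(aggressive) = 0.8·0.6512 / (0.8·0.6512 + 0.75·0.3488) ≈ 0.6657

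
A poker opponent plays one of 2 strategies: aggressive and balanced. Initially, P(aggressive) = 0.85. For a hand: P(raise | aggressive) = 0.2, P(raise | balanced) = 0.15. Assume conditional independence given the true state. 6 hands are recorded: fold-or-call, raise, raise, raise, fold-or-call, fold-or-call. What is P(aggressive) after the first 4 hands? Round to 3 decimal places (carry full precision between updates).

After 'fold-or-call': P(aggressive) = 0.8·0.8500 / (0.8·0.8500 + 0.85·0.1500) ≈ 0.8421
After 'raise': P(aggressive) = 0.2·0.8421 / (0.2·0.8421 + 0.15·0.1579) ≈ 0.8767
After 'raise': P(aggressive) = 0.2·0.8767 / (0.2·0.8767 + 0.15·0.1233) ≈ 0.9046
After 'raise': P(aggressive) = 0.2·0.9046 / (0.2·0.9046 + 0.15·0.0954) ≈ 0.9267

0.927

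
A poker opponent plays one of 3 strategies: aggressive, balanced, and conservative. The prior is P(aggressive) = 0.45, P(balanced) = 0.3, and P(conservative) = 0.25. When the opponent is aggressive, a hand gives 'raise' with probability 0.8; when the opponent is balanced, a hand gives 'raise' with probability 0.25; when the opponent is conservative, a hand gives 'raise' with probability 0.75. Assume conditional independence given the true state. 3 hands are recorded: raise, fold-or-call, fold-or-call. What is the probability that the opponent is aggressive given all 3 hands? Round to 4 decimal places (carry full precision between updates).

Each posterior becomes the prior for the next update.
After 'raise': normaliser = 0.8·0.4500 + 0.25·0.3000 + 0.75·0.2500; P(aggressive) ≈ 0.5783, P(balanced) ≈ 0.1205, P(conservative) ≈ 0.3012
After 'fold-or-call': normaliser = 0.2·0.5783 + 0.75·0.1205 + 0.25·0.3012; P(aggressive) ≈ 0.4111, P(balanced) ≈ 0.3212, P(conservative) ≈ 0.2677
After 'fold-or-call': normaliser = 0.2·0.4111 + 0.75·0.3212 + 0.25·0.2677; P(aggressive) ≈ 0.2108, P(balanced) ≈ 0.6176, P(conservative) ≈ 0.1716

0.2108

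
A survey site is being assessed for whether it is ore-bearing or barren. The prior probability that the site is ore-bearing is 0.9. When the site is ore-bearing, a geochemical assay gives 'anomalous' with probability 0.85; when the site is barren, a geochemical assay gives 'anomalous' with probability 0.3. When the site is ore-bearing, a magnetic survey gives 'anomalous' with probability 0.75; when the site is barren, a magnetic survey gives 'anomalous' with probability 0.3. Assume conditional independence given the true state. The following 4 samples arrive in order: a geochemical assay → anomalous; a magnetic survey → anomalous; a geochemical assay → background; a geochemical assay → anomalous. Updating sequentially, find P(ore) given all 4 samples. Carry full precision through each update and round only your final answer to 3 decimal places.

After a geochemical assay='anomalous': P(ore) = 0.85·0.9000 / (0.85·0.9000 + 0.3·0.1000) ≈ 0.9623
After a magnetic survey='anomalous': P(ore) = 0.75·0.9623 / (0.75·0.9623 + 0.3·0.0377) ≈ 0.9846
After a geochemical assay='background': P(ore) = 0.15·0.9846 / (0.15·0.9846 + 0.7·0.0154) ≈ 0.9318
After a geochemical assay='anomalous': P(ore) = 0.85·0.9318 / (0.85·0.9318 + 0.3·0.0682) ≈ 0.9748

0.975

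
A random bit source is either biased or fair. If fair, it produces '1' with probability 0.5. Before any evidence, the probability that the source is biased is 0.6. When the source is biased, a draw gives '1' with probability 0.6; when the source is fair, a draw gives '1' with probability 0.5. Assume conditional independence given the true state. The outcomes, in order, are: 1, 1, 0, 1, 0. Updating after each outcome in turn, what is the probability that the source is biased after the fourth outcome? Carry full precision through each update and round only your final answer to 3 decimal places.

After '1': P(biased) = 0.6·0.6000 / (0.6·0.6000 + 0.5·0.4000) ≈ 0.6429
After '1': P(biased) = 0.6·0.6429 / (0.6·0.6429 + 0.5·0.3571) ≈ 0.6835
After '0': P(biased) = 0.4·0.6835 / (0.4·0.6835 + 0.5·0.3165) ≈ 0.6334
After '1': P(biased) = 0.6·0.6334 / (0.6·0.6334 + 0.5·0.3666) ≈ 0.6746

0.675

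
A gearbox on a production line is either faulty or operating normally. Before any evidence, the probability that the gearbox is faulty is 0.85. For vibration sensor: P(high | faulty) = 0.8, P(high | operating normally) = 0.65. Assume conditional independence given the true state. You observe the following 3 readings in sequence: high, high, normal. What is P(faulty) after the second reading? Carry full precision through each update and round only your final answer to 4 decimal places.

After 'high': P(faulty) = 0.8·0.8500 / (0.8·0.8500 + 0.65·0.1500) ≈ 0.8746
After 'high': P(faulty) = 0.8·0.8746 / (0.8·0.8746 + 0.65·0.1254) ≈ 0.8957

0.8957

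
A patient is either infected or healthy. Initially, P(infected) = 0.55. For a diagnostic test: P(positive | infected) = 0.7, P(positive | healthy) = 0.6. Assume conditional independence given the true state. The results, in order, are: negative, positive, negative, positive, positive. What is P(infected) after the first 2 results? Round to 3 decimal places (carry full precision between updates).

After 'negative': P(infected) = 0.3·0.5500 / (0.3·0.5500 + 0.4·0.4500) ≈ 0.4783
After 'positive': P(infected) = 0.7·0.4783 / (0.7·0.4783 + 0.6·0.5217) ≈ 0.5168

0.517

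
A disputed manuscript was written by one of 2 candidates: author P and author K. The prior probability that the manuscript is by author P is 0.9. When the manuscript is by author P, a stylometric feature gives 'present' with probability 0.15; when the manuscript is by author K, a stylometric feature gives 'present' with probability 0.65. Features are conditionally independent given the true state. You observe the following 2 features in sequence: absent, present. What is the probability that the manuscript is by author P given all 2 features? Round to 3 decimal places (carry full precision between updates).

After 'absent': P(author P) = 0.85·0.9000 / (0.85·0.9000 + 0.35·0.1000) ≈ 0.9563
After 'present': P(author P) = 0.15·0.9563 / (0.15·0.9563 + 0.65·0.0437) ≈ 0.8345

0.835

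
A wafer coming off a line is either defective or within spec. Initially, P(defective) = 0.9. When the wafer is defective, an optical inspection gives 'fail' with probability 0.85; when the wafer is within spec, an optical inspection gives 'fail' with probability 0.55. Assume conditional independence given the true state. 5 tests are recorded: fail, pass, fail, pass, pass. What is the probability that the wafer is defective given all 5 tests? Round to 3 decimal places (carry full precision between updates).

0.443

After 'fail': P(defective) = 0.85·0.9000 / (0.85·0.9000 + 0.55·0.1000) ≈ 0.9329
After 'pass': P(defective) = 0.15·0.9329 / (0.15·0.9329 + 0.45·0.0671) ≈ 0.8226
After 'fail': P(defective) = 0.85·0.8226 / (0.85·0.8226 + 0.55·0.1774) ≈ 0.8775
After 'pass': P(defective) = 0.15·0.8775 / (0.15·0.8775 + 0.45·0.1225) ≈ 0.7049
After 'pass': P(defective) = 0.15·0.7049 / (0.15·0.7049 + 0.45·0.2951) ≈ 0.4433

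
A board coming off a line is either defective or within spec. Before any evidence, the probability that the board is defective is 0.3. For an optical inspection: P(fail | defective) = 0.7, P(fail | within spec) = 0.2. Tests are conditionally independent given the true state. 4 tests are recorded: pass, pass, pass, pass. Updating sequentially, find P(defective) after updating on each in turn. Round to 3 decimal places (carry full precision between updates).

0.008

Each posterior becomes the prior for the next update.
After 'pass': P(defective) = 0.3·0.3000 / (0.3·0.3000 + 0.8·0.7000) ≈ 0.1385
After 'pass': P(defective) = 0.3·0.1385 / (0.3·0.1385 + 0.8·0.8615) ≈ 0.0568
After 'pass': P(defective) = 0.3·0.0568 / (0.3·0.0568 + 0.8·0.9432) ≈ 0.0221
After 'pass': P(defective) = 0.3·0.0221 / (0.3·0.0221 + 0.8·0.9779) ≈ 0.0084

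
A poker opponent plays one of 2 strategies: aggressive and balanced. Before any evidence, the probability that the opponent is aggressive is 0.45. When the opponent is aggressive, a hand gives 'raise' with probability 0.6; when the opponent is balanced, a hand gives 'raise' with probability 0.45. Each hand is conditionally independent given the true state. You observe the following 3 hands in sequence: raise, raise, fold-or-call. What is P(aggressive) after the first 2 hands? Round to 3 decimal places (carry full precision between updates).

0.593

After 'raise': P(aggressive) = 0.6·0.4500 / (0.6·0.4500 + 0.45·0.5500) ≈ 0.5217
After 'raise': P(aggressive) = 0.6·0.5217 / (0.6·0.5217 + 0.45·0.4783) ≈ 0.5926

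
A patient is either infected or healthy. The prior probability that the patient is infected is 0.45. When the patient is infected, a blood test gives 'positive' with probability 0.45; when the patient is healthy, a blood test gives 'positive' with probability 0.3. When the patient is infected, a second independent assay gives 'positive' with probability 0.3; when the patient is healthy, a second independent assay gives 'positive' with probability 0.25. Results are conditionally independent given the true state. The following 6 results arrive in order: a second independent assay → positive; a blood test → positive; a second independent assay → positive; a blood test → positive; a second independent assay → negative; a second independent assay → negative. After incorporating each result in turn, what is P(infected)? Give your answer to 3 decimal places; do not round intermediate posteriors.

After a second independent assay='positive': P(infected) = 0.3·0.4500 / (0.3·0.4500 + 0.25·0.5500) ≈ 0.4954
After a blood test='positive': P(infected) = 0.45·0.4954 / (0.45·0.4954 + 0.3·0.5046) ≈ 0.5956
After a second independent assay='positive': P(infected) = 0.3·0.5956 / (0.3·0.5956 + 0.25·0.4044) ≈ 0.6386
After a blood test='positive': P(infected) = 0.45·0.6386 / (0.45·0.6386 + 0.3·0.3614) ≈ 0.7261
After a second independent assay='negative': P(infected) = 0.7·0.7261 / (0.7·0.7261 + 0.75·0.2739) ≈ 0.7122
After a second independent assay='negative': P(infected) = 0.7·0.7122 / (0.7·0.7122 + 0.75·0.2878) ≈ 0.6978

0.698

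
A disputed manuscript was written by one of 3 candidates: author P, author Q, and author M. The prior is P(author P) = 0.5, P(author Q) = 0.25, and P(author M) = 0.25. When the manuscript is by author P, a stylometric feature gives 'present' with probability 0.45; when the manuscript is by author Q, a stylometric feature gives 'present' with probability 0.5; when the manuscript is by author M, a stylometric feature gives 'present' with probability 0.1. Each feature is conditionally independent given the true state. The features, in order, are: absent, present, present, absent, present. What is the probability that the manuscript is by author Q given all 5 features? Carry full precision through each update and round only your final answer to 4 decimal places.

0.3584

After 'absent': normaliser = 0.55·0.5000 + 0.5·0.2500 + 0.9·0.2500; P(author P) ≈ 0.4400, P(author Q) ≈ 0.2000, P(author M) ≈ 0.3600
After 'present': normaliser = 0.45·0.4400 + 0.5·0.2000 + 0.1·0.3600; P(author P) ≈ 0.5928, P(author Q) ≈ 0.2994, P(author M) ≈ 0.1078
After 'present': normaliser = 0.45·0.5928 + 0.5·0.2994 + 0.1·0.1078; P(author P) ≈ 0.6244, P(author Q) ≈ 0.3504, P(author M) ≈ 0.0252
After 'absent': normaliser = 0.55·0.6244 + 0.5·0.3504 + 0.9·0.0252; P(author P) ≈ 0.6344, P(author Q) ≈ 0.3236, P(author M) ≈ 0.0419
After 'present': normaliser = 0.45·0.6344 + 0.5·0.3236 + 0.1·0.0419; P(author P) ≈ 0.6323, P(author Q) ≈ 0.3584, P(author M) ≈ 0.0093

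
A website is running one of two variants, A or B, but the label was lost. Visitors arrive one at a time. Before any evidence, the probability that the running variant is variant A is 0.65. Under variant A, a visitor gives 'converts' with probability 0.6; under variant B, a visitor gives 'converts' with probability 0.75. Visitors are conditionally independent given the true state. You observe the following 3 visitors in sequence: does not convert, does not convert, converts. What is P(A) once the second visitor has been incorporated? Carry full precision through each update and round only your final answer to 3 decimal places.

0.826

Each posterior becomes the prior for the next update.
After 'does not convert': P(A) = 0.4·0.6500 / (0.4·0.6500 + 0.25·0.3500) ≈ 0.7482
After 'does not convert': P(A) = 0.4·0.7482 / (0.4·0.7482 + 0.25·0.2518) ≈ 0.8262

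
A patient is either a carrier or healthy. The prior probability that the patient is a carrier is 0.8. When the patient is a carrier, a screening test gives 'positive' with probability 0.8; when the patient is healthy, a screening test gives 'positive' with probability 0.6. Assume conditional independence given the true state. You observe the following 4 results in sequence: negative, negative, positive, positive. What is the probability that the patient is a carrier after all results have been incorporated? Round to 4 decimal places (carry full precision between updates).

Each posterior becomes the prior for the next update.
After 'negative': P(carrier) = 0.2·0.8000 / (0.2·0.8000 + 0.4·0.2000) ≈ 0.6667
After 'negative': P(carrier) = 0.2·0.6667 / (0.2·0.6667 + 0.4·0.3333) ≈ 0.5000
After 'positive': P(carrier) = 0.8·0.5000 / (0.8·0.5000 + 0.6·0.5000) ≈ 0.5714
After 'positive': P(carrier) = 0.8·0.5714 / (0.8·0.5714 + 0.6·0.4286) ≈ 0.6400

0.6400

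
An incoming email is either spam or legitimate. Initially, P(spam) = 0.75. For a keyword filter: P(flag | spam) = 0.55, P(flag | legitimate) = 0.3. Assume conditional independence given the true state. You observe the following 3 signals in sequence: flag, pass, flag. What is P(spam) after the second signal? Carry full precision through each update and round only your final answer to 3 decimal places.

0.780

After 'flag': P(spam) = 0.55·0.7500 / (0.55·0.7500 + 0.3·0.2500) ≈ 0.8462
After 'pass': P(spam) = 0.45·0.8462 / (0.45·0.8462 + 0.7·0.1538) ≈ 0.7795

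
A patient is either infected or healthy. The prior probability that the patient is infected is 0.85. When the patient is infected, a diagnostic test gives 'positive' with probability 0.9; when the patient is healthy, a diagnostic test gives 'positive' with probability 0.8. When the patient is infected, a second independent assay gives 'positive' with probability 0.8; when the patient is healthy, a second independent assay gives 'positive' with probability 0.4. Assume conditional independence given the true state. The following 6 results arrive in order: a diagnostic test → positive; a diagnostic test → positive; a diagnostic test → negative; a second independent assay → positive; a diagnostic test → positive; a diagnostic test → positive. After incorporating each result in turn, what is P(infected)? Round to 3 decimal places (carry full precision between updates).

0.901

After a diagnostic test='positive': P(infected) = 0.9·0.8500 / (0.9·0.8500 + 0.8·0.1500) ≈ 0.8644
After a diagnostic test='positive': P(infected) = 0.9·0.8644 / (0.9·0.8644 + 0.8·0.1356) ≈ 0.8776
After a diagnostic test='negative': P(infected) = 0.1·0.8776 / (0.1·0.8776 + 0.2·0.1224) ≈ 0.7819
After a second independent assay='positive': P(infected) = 0.8·0.7819 / (0.8·0.7819 + 0.4·0.2181) ≈ 0.8776
After a diagnostic test='positive': P(infected) = 0.9·0.8776 / (0.9·0.8776 + 0.8·0.1224) ≈ 0.8897
After a diagnostic test='positive': P(infected) = 0.9·0.8897 / (0.9·0.8897 + 0.8·0.1103) ≈ 0.9008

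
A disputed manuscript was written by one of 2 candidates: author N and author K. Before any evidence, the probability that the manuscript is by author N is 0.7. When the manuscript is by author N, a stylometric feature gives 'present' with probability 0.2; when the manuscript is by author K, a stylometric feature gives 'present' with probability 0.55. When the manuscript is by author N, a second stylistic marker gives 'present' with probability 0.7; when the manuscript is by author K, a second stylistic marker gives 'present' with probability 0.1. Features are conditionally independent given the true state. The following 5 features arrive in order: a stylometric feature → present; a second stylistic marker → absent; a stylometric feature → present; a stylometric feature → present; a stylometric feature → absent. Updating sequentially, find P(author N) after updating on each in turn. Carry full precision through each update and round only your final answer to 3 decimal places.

0.062

After a stylometric feature='present': P(author N) = 0.2·0.7000 / (0.2·0.7000 + 0.55·0.3000) ≈ 0.4590
After a second stylistic marker='absent': P(author N) = 0.3·0.4590 / (0.3·0.4590 + 0.9·0.5410) ≈ 0.2205
After a stylometric feature='present': P(author N) = 0.2·0.2205 / (0.2·0.2205 + 0.55·0.7795) ≈ 0.0933
After a stylometric feature='present': P(author N) = 0.2·0.0933 / (0.2·0.0933 + 0.55·0.9067) ≈ 0.0361
After a stylometric feature='absent': P(author N) = 0.8·0.0361 / (0.8·0.0361 + 0.45·0.9639) ≈ 0.0623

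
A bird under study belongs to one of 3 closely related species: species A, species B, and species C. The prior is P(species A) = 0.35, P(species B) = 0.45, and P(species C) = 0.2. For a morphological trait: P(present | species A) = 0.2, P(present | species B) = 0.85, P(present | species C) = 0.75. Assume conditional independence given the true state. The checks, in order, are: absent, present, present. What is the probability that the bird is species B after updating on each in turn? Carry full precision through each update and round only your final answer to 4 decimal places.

After 'absent': normaliser = 0.8·0.3500 + 0.15·0.4500 + 0.25·0.2000; P(species A) ≈ 0.7044, P(species B) ≈ 0.1698, P(species C) ≈ 0.1258
After 'present': normaliser = 0.2·0.7044 + 0.85·0.1698 + 0.75·0.1258; P(species A) ≈ 0.3712, P(species B) ≈ 0.3803, P(species C) ≈ 0.2486
After 'present': normaliser = 0.2·0.3712 + 0.85·0.3803 + 0.75·0.2486; P(species A) ≈ 0.1271, P(species B) ≈ 0.5536, P(species C) ≈ 0.3193

0.5536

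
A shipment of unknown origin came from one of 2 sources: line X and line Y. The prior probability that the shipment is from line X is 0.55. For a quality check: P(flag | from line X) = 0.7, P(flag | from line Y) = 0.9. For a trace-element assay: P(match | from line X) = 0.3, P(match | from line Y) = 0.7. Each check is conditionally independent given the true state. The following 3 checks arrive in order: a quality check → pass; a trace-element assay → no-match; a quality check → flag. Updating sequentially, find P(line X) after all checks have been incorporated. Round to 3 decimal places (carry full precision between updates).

After a quality check='pass': P(line X) = 0.3·0.5500 / (0.3·0.5500 + 0.1·0.4500) ≈ 0.7857
After a trace-element assay='no-match': P(line X) = 0.7·0.7857 / (0.7·0.7857 + 0.3·0.2143) ≈ 0.8953
After a quality check='flag': P(line X) = 0.7·0.8953 / (0.7·0.8953 + 0.9·0.1047) ≈ 0.8694

0.869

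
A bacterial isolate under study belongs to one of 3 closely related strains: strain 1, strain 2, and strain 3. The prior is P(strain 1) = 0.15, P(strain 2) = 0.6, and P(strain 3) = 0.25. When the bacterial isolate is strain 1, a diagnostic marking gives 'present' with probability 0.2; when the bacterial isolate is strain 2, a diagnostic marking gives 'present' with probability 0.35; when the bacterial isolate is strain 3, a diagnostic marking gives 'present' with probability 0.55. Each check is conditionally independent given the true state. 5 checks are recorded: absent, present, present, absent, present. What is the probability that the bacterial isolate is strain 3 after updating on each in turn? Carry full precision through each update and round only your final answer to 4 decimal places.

After 'absent': normaliser = 0.8·0.1500 + 0.65·0.6000 + 0.45·0.2500; P(strain 1) ≈ 0.1928, P(strain 2) ≈ 0.6265, P(strain 3) ≈ 0.1807
After 'present': normaliser = 0.2·0.1928 + 0.35·0.6265 + 0.55·0.1807; P(strain 1) ≈ 0.1079, P(strain 2) ≈ 0.6138, P(strain 3) ≈ 0.2782
After 'present': normaliser = 0.2·0.1079 + 0.35·0.6138 + 0.55·0.2782; P(strain 1) ≈ 0.0554, P(strain 2) ≈ 0.5516, P(strain 3) ≈ 0.3929
After 'absent': normaliser = 0.8·0.0554 + 0.65·0.5516 + 0.45·0.3929; P(strain 1) ≈ 0.0765, P(strain 2) ≈ 0.6185, P(strain 3) ≈ 0.3050
After 'present': normaliser = 0.2·0.0765 + 0.35·0.6185 + 0.55·0.3050; P(strain 1) ≈ 0.0383, P(strain 2) ≈ 0.5418, P(strain 3) ≈ 0.4199

0.4199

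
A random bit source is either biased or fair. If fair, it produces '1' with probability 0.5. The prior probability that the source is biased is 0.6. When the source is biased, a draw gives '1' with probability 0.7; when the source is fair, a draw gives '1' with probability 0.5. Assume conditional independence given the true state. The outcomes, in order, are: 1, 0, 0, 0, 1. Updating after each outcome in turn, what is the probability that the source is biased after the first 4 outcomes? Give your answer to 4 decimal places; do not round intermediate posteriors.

0.3121

After '1': P(biased) = 0.7·0.6000 / (0.7·0.6000 + 0.5·0.4000) ≈ 0.6774
After '0': P(biased) = 0.3·0.6774 / (0.3·0.6774 + 0.5·0.3226) ≈ 0.5575
After '0': P(biased) = 0.3·0.5575 / (0.3·0.5575 + 0.5·0.4425) ≈ 0.4305
After '0': P(biased) = 0.3·0.4305 / (0.3·0.4305 + 0.5·0.5695) ≈ 0.3121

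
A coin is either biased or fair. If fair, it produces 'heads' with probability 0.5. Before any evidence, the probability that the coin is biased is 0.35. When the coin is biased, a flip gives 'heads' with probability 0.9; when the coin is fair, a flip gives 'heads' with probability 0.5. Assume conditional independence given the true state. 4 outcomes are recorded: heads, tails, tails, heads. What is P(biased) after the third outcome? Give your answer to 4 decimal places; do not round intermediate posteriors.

0.0373

Each posterior becomes the prior for the next update.
After 'heads': P(biased) = 0.9·0.3500 / (0.9·0.3500 + 0.5·0.6500) ≈ 0.4922
After 'tails': P(biased) = 0.1·0.4922 / (0.1·0.4922 + 0.5·0.5078) ≈ 0.1624
After 'tails': P(biased) = 0.1·0.1624 / (0.1·0.1624 + 0.5·0.8376) ≈ 0.0373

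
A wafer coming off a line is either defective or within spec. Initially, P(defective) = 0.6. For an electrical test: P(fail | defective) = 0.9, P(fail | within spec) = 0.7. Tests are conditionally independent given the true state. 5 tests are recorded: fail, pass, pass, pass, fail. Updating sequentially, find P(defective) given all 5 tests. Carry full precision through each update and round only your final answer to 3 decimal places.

Apply Bayes' rule sequentially, carrying P(defective) forward.
After 'fail': P(defective) = 0.9·0.6000 / (0.9·0.6000 + 0.7·0.4000) ≈ 0.6585
After 'pass': P(defective) = 0.1·0.6585 / (0.1·0.6585 + 0.3·0.3415) ≈ 0.3913
After 'pass': P(defective) = 0.1·0.3913 / (0.1·0.3913 + 0.3·0.6087) ≈ 0.1765
After 'pass': P(defective) = 0.1·0.1765 / (0.1·0.1765 + 0.3·0.8235) ≈ 0.0667
After 'fail': P(defective) = 0.9·0.0667 / (0.9·0.0667 + 0.7·0.9333) ≈ 0.0841

0.084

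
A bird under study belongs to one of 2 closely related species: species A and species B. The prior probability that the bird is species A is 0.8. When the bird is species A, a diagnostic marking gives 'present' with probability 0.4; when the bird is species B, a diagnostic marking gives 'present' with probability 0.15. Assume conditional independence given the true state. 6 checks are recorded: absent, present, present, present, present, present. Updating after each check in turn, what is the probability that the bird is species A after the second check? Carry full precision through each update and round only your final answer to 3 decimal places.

After 'absent': P(species A) = 0.6·0.8000 / (0.6·0.8000 + 0.85·0.2000) ≈ 0.7385
After 'present': P(species A) = 0.4·0.7385 / (0.4·0.7385 + 0.15·0.2615) ≈ 0.8828

0.883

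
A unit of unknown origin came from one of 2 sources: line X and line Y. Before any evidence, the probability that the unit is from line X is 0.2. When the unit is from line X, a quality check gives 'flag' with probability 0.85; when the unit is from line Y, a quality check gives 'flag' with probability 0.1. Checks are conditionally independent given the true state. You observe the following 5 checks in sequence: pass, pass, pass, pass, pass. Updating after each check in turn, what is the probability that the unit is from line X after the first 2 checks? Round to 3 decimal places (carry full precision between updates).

0.007

Each posterior becomes the prior for the next update.
After 'pass': P(line X) = 0.15·0.2000 / (0.15·0.2000 + 0.9·0.8000) ≈ 0.0400
After 'pass': P(line X) = 0.15·0.0400 / (0.15·0.0400 + 0.9·0.9600) ≈ 0.0069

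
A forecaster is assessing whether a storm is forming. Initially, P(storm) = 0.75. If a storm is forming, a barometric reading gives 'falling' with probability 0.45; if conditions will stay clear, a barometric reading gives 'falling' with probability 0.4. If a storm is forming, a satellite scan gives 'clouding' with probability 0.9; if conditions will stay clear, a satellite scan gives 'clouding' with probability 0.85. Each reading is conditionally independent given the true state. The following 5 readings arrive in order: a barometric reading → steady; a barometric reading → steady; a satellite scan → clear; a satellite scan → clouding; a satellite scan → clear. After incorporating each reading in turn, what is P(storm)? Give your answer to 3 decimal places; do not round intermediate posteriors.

0.543

After a barometric reading='steady': P(storm) = 0.55·0.7500 / (0.55·0.7500 + 0.6·0.2500) ≈ 0.7333
After a barometric reading='steady': P(storm) = 0.55·0.7333 / (0.55·0.7333 + 0.6·0.2667) ≈ 0.7160
After a satellite scan='clear': P(storm) = 0.1·0.7160 / (0.1·0.7160 + 0.15·0.2840) ≈ 0.6269
After a satellite scan='clouding': P(storm) = 0.9·0.6269 / (0.9·0.6269 + 0.85·0.3731) ≈ 0.6402
After a satellite scan='clear': P(storm) = 0.1·0.6402 / (0.1·0.6402 + 0.15·0.3598) ≈ 0.5426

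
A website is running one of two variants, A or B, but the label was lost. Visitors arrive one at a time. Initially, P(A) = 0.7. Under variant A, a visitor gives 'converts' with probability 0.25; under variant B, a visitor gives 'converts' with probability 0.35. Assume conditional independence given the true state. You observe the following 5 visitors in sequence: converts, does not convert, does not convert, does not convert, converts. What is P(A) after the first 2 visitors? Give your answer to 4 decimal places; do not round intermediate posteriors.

After 'converts': P(A) = 0.25·0.7000 / (0.25·0.7000 + 0.35·0.3000) ≈ 0.6250
After 'does not convert': P(A) = 0.75·0.6250 / (0.75·0.6250 + 0.65·0.3750) ≈ 0.6579

0.6579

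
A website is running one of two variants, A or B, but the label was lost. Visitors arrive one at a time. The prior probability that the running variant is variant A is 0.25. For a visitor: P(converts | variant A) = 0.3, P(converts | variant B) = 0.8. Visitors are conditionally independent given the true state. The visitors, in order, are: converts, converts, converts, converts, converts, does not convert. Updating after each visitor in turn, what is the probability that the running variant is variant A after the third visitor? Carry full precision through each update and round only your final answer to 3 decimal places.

0.017

After 'converts': P(A) = 0.3·0.2500 / (0.3·0.2500 + 0.8·0.7500) ≈ 0.1111
After 'converts': P(A) = 0.3·0.1111 / (0.3·0.1111 + 0.8·0.8889) ≈ 0.0448
After 'converts': P(A) = 0.3·0.0448 / (0.3·0.0448 + 0.8·0.9552) ≈ 0.0173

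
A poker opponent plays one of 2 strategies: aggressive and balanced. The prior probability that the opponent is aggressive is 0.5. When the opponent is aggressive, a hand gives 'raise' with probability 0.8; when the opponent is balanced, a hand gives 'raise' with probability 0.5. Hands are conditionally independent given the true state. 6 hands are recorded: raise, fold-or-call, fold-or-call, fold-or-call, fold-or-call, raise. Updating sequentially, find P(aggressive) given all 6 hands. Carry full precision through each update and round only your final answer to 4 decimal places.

0.0615

Apply Bayes' rule sequentially, carrying P(aggressive) forward.
After 'raise': P(aggressive) = 0.8·0.5000 / (0.8·0.5000 + 0.5·0.5000) ≈ 0.6154
After 'fold-or-call': P(aggressive) = 0.2·0.6154 / (0.2·0.6154 + 0.5·0.3846) ≈ 0.3902
After 'fold-or-call': P(aggressive) = 0.2·0.3902 / (0.2·0.3902 + 0.5·0.6098) ≈ 0.2038
After 'fold-or-call': P(aggressive) = 0.2·0.2038 / (0.2·0.2038 + 0.5·0.7962) ≈ 0.0929
After 'fold-or-call': P(aggressive) = 0.2·0.0929 / (0.2·0.0929 + 0.5·0.9071) ≈ 0.0393
After 'raise': P(aggressive) = 0.8·0.0393 / (0.8·0.0393 + 0.5·0.9607) ≈ 0.0615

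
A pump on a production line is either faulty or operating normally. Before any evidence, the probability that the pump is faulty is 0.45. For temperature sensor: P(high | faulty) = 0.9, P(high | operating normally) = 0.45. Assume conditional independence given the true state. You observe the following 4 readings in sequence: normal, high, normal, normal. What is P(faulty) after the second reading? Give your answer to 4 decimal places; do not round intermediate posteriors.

Apply Bayes' rule sequentially, carrying P(faulty) forward.
After 'normal': P(faulty) = 0.1·0.4500 / (0.1·0.4500 + 0.55·0.5500) ≈ 0.1295
After 'high': P(faulty) = 0.9·0.1295 / (0.9·0.1295 + 0.45·0.8705) ≈ 0.2293

0.2293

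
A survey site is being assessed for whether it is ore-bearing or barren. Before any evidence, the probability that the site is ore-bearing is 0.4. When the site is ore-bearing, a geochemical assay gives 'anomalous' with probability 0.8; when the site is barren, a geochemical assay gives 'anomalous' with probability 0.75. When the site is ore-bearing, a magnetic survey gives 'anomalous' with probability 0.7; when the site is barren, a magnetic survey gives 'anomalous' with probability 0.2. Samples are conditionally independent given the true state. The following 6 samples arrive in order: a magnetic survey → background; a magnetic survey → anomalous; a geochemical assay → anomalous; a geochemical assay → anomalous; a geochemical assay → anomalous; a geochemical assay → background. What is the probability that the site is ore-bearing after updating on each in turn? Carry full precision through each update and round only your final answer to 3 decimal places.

After a magnetic survey='background': P(ore) = 0.3·0.4000 / (0.3·0.4000 + 0.8·0.6000) ≈ 0.2000
After a magnetic survey='anomalous': P(ore) = 0.7·0.2000 / (0.7·0.2000 + 0.2·0.8000) ≈ 0.4667
After a geochemical assay='anomalous': P(ore) = 0.8·0.4667 / (0.8·0.4667 + 0.75·0.5333) ≈ 0.4828
After a geochemical assay='anomalous': P(ore) = 0.8·0.4828 / (0.8·0.4828 + 0.75·0.5172) ≈ 0.4989
After a geochemical assay='anomalous': P(ore) = 0.8·0.4989 / (0.8·0.4989 + 0.75·0.5011) ≈ 0.5150
After a geochemical assay='background': P(ore) = 0.2·0.5150 / (0.2·0.5150 + 0.25·0.4850) ≈ 0.4593

0.459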